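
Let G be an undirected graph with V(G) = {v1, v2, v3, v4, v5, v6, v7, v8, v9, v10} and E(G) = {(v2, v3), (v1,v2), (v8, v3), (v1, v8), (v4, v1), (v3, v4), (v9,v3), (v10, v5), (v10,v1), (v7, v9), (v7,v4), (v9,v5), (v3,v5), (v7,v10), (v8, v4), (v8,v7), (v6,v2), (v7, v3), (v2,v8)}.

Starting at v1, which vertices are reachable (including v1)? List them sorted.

v1, v2, v3, v4, v5, v6, v7, v8, v9, v10

Start at v1.
Its neighbours: v2, v4, v8, v10.
Then their neighbours: v3, v5, v6, v7.
Then next layer: v9.
Every vertex is now reached.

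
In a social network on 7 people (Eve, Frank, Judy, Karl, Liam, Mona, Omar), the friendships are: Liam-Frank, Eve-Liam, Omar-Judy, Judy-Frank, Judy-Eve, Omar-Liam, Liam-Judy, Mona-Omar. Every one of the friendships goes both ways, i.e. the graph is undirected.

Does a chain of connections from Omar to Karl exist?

No

Explore from Omar.
Distance 1: reach Judy, Liam, Mona.
Distance 2: reach Eve, Frank.
The search is exhausted without reaching Karl; it lies in a different component.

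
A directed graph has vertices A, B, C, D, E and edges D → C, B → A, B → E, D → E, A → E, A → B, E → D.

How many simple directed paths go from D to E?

D→E

1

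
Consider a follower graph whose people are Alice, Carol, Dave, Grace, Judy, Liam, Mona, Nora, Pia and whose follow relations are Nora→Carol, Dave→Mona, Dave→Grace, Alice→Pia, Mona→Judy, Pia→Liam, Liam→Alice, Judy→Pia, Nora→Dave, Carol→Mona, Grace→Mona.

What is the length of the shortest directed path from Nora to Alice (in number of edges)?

6

Distance 0: Nora.
Distance 1: Carol, Dave.
Distance 2: Grace, Mona.
Distance 3: Judy.
Distance 4: Pia.
Distance 5: Liam.
Distance 6: Alice — contains Alice.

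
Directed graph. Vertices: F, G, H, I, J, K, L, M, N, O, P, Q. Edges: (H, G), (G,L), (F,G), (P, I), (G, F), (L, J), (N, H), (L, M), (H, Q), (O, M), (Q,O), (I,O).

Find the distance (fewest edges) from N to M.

4

Distance 0: N.
Distance 1: H.
Distance 2: G, Q.
Distance 3: F, L, O.
Distance 4: J, M — contains M.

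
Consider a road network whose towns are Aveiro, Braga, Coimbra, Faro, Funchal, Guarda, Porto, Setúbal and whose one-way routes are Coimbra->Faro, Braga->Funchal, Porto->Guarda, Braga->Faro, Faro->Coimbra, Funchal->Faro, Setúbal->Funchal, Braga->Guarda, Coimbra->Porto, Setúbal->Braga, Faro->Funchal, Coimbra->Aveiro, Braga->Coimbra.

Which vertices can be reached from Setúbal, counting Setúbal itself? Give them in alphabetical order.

Aveiro, Braga, Coimbra, Faro, Funchal, Guarda, Porto, Setúbal

Start at Setúbal.
Its neighbours: Braga, Funchal.
Then their neighbours: Coimbra, Faro, Guarda.
Then next layer: Aveiro, Porto.
Every vertex is now reached.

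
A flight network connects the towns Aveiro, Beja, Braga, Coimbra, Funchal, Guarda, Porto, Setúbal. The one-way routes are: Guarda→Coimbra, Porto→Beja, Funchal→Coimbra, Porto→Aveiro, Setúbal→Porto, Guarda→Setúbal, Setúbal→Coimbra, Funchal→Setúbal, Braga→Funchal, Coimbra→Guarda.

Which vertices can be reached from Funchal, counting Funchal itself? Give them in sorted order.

Aveiro, Beja, Coimbra, Funchal, Guarda, Porto, Setúbal

Start at Funchal.
Its neighbours: Coimbra, Setúbal.
Then their neighbours: Guarda, Porto.
Then next layer: Aveiro, Beja.
Nothing further is reachable.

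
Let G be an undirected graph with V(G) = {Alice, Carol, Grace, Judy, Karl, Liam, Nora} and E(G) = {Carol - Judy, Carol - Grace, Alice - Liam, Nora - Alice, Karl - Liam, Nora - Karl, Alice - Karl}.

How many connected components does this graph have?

2

From Alice: component {Alice, Karl, Liam, Nora}.
From Carol: component {Carol, Grace, Judy}.
That's 2 components.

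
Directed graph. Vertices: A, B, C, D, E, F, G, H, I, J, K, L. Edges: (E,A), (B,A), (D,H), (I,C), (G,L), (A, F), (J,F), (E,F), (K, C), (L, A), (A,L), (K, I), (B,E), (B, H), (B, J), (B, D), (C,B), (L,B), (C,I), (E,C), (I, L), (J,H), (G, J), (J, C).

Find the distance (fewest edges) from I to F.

Distance 0: I.
Distance 1: C, L.
Distance 2: A, B.
Distance 3: D, E, F, H, J — contains F.

3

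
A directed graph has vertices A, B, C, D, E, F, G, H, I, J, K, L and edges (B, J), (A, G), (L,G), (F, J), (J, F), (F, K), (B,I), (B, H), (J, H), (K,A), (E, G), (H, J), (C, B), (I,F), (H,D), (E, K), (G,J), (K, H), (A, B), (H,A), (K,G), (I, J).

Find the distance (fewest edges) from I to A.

Distance 0: I.
Distance 1: F, J.
Distance 2: H, K.
Distance 3: A, D, G — contains A.

3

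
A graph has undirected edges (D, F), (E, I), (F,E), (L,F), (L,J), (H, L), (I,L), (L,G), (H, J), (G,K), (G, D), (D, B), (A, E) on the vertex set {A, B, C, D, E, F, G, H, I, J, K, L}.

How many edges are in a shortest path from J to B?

4

Distance 0: J.
Distance 1: H, L.
Distance 2: F, G, I.
Distance 3: D, E, K.
Distance 4: A, B — contains B.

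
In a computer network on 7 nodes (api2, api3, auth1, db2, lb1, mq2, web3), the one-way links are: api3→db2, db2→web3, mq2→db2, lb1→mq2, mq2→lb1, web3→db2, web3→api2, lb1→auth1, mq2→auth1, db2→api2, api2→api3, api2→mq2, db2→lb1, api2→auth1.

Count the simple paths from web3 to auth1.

11

web3→api2→api3→db2→lb1→auth1
web3→api2→api3→db2→lb1→mq2→auth1
web3→api2→auth1
web3→api2→mq2→auth1
web3→api2→mq2→db2→lb1→auth1
web3→api2→mq2→lb1→auth1
web3→db2→api2→auth1
web3→db2→api2→mq2→auth1
web3→db2→api2→mq2→lb1→auth1
web3→db2→lb1→auth1
web3→db2→lb1→mq2→auth1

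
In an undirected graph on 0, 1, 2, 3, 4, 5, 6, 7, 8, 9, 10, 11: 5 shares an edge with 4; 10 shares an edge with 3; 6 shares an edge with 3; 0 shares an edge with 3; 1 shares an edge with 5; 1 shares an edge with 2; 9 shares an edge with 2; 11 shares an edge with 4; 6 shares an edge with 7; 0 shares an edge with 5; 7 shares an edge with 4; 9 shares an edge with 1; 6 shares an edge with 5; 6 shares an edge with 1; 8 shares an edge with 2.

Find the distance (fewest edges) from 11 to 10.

5

Distance 0: 11.
Distance 1: 4.
Distance 2: 5, 7.
Distance 3: 0, 1, 6.
Distance 4: 2, 3, 9.
Distance 5: 8, 10 — contains 10.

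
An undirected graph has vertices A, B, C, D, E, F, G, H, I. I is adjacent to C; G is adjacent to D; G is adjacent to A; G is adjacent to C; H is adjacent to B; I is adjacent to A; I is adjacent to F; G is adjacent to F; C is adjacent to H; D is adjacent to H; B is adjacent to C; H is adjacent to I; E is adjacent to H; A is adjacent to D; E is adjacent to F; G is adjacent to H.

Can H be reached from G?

Yes

Explore from G.
Distance 1: reach A, C, D, F, H.
Found H.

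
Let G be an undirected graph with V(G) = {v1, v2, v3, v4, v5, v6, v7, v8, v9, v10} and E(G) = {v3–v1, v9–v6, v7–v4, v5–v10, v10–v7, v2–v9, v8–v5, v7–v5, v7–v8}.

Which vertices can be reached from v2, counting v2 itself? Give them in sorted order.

v2, v6, v9

Start at v2.
Its neighbours: v9.
Then their neighbours: v6.
Nothing further is reachable.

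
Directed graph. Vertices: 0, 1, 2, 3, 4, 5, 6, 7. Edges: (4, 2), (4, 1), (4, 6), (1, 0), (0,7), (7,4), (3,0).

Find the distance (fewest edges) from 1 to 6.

4

Distance 0: 1.
Distance 1: 0.
Distance 2: 7.
Distance 3: 4.
Distance 4: 2, 6 — contains 6.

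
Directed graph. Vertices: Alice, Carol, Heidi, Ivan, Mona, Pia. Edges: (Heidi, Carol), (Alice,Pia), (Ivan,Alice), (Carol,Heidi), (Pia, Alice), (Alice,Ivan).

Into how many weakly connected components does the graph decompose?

3

From Alice: component {Alice, Ivan, Pia}.
From Carol: component {Carol, Heidi}.
From Mona: component {Mona}.
That's 3 components.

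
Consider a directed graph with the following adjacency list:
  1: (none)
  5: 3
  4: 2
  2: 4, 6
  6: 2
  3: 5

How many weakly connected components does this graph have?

3

From 1: component {1}.
From 2: component {2, 4, 6}.
From 3: component {3, 5}.
That's 3 components.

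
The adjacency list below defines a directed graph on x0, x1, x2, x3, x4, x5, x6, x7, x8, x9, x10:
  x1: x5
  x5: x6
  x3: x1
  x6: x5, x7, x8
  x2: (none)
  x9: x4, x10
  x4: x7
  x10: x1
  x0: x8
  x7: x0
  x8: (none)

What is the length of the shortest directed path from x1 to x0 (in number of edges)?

4

Distance 0: x1.
Distance 1: x5.
Distance 2: x6.
Distance 3: x7, x8.
Distance 4: x0 — contains x0.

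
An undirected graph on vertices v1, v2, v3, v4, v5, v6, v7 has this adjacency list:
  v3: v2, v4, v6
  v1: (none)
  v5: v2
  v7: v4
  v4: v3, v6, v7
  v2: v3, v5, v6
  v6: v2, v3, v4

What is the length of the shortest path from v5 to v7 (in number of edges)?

4

Distance 0: v5.
Distance 1: v2.
Distance 2: v3, v6.
Distance 3: v4.
Distance 4: v7 — contains v7.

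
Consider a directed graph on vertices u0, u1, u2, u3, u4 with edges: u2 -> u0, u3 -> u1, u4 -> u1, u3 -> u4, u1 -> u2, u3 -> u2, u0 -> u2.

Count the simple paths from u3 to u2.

3

u3→u1→u2
u3→u2
u3→u4→u1→u2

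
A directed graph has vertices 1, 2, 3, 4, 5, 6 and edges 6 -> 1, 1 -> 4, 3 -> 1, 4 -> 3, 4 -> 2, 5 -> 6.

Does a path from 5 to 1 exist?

Explore from 5.
Distance 1: reach 6.
Distance 2: reach 1.
Found 1.

Yes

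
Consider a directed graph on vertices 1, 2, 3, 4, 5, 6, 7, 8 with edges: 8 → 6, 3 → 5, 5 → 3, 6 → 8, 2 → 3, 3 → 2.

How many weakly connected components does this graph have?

5

From 1: component {1}.
From 2: component {2, 3, 5}.
From 4: component {4}.
From 6: component {6, 8}.
From 7: component {7}.
That's 5 components.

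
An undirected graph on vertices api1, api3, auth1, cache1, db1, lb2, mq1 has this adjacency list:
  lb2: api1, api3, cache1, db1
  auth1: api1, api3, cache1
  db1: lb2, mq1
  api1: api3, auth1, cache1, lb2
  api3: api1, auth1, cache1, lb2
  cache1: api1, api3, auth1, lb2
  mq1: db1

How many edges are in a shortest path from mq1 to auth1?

4

Distance 0: mq1.
Distance 1: db1.
Distance 2: lb2.
Distance 3: api1, api3, cache1.
Distance 4: auth1 — contains auth1.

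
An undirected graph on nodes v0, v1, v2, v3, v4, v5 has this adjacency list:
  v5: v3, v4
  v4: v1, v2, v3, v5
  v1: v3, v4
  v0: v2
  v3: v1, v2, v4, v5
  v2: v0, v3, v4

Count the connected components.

1

From v0: component {v0, v1, v2, v3, v4, v5}.
That's 1 component.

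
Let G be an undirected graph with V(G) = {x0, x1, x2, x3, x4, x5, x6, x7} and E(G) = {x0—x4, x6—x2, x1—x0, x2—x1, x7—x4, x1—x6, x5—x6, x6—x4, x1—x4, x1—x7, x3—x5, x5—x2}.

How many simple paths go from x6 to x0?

12

x6–x1–x0
x6–x1–x4–x0
x6–x1–x7–x4–x0
x6–x2–x1–x0
x6–x2–x1–x4–x0
x6–x2–x1–x7–x4–x0
x6–x4–x0
x6–x4–x1–x0
x6–x4–x7–x1–x0
x6–x5–x2–x1–x0
x6–x5–x2–x1–x4–x0
x6–x5–x2–x1–x7–x4–x0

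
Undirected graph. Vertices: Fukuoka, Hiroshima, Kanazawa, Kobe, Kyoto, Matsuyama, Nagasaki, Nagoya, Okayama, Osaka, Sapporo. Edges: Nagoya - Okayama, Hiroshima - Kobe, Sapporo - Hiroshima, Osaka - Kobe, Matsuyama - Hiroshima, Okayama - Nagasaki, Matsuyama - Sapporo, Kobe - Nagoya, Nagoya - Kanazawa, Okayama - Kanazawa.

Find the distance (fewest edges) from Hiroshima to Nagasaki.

Distance 0: Hiroshima.
Distance 1: Kobe, Matsuyama, Sapporo.
Distance 2: Nagoya, Osaka.
Distance 3: Kanazawa, Okayama.
Distance 4: Nagasaki — contains Nagasaki.

4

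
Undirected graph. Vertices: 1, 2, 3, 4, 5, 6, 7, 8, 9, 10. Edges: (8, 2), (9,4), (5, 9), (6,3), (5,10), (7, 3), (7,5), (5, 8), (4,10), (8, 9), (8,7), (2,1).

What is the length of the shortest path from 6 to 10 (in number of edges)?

Distance 0: 6.
Distance 1: 3.
Distance 2: 7.
Distance 3: 5, 8.
Distance 4: 2, 9, 10 — contains 10.

4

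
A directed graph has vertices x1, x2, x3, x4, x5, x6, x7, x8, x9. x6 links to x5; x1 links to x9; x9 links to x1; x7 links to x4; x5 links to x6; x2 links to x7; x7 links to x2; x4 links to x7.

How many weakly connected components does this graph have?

From x1: component {x1, x9}.
From x2: component {x2, x4, x7}.
From x3: component {x3}.
From x5: component {x5, x6}.
From x8: component {x8}.
That's 5 components.

5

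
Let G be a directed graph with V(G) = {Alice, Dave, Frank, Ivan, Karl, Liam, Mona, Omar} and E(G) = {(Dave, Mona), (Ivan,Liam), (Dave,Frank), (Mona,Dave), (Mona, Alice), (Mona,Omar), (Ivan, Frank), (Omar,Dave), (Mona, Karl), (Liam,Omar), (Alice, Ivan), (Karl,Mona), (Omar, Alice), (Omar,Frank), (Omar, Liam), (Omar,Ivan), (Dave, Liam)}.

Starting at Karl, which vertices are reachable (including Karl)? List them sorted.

Start at Karl.
Its neighbours: Mona.
Then their neighbours: Alice, Dave, Omar.
Then next layer: Frank, Ivan, Liam.
Every vertex is now reached.

Alice, Dave, Frank, Ivan, Karl, Liam, Mona, Omar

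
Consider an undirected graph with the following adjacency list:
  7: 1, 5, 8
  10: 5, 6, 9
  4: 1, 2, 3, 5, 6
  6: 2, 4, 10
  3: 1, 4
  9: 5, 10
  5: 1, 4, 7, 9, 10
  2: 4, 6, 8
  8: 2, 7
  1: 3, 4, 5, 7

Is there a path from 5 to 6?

Explore from 5.
Distance 1: reach 1, 4, 7, 9, 10.
Distance 2: reach 2, 3, 6, 8.
Found 6.

Yes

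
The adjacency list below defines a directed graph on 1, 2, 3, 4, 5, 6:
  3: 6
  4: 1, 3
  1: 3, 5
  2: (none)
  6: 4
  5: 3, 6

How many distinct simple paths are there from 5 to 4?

5→3→6→4
5→6→4

2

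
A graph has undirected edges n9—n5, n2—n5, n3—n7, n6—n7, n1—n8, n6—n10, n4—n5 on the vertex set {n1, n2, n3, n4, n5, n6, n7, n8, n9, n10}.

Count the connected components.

3

From n1: component {n1, n8}.
From n2: component {n2, n4, n5, n9}.
From n3: component {n3, n6, n7, n10}.
That's 3 components.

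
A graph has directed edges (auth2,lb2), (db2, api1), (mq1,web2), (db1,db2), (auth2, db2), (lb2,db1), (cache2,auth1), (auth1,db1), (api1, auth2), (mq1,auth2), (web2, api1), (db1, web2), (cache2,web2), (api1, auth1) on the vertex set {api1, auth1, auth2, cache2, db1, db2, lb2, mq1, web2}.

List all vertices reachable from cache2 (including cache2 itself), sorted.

Start at cache2.
Its neighbours: auth1, web2.
Then their neighbours: api1, db1.
Then next layer: auth2, db2.
Then next layer: lb2.
Nothing further is reachable.

api1, auth1, auth2, cache2, db1, db2, lb2, web2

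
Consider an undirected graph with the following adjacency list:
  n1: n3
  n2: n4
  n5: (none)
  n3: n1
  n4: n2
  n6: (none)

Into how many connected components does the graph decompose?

From n1: component {n1, n3}.
From n2: component {n2, n4}.
From n5: component {n5}.
From n6: component {n6}.
That's 4 components.

4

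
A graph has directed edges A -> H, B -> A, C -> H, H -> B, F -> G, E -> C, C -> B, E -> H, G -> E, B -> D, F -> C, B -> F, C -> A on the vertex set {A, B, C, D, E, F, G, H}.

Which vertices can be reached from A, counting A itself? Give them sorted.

Start at A.
Its neighbours: H.
Then their neighbours: B.
Then next layer: D, F.
Then next layer: C, G.
Then next layer: E.
Every vertex is now reached.

A, B, C, D, E, F, G, H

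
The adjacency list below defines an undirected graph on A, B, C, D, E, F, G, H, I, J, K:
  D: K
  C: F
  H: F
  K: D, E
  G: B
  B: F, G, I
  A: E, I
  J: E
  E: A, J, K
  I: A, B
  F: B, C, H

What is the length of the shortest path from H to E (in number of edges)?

5

Distance 0: H.
Distance 1: F.
Distance 2: B, C.
Distance 3: G, I.
Distance 4: A.
Distance 5: E — contains E.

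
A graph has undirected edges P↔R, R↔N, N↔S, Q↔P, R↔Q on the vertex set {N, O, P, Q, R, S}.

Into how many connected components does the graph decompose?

2

From N: component {N, P, Q, R, S}.
From O: component {O}.
That's 2 components.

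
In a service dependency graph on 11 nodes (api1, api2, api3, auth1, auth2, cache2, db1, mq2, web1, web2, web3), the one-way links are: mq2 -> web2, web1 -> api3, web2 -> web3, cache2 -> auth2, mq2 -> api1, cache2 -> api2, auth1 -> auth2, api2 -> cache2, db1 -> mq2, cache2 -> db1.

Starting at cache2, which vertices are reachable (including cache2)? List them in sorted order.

api1, api2, auth2, cache2, db1, mq2, web2, web3

Start at cache2.
Its neighbours: api2, auth2, db1.
Then their neighbours: mq2.
Then next layer: api1, web2.
Then next layer: web3.
Nothing further is reachable.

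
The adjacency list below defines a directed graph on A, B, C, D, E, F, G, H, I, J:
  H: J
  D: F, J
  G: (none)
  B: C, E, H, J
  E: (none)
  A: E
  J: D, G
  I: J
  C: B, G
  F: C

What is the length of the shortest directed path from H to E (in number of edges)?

Distance 0: H.
Distance 1: J.
Distance 2: D, G.
Distance 3: F.
Distance 4: C.
Distance 5: B.
Distance 6: E — contains E.

6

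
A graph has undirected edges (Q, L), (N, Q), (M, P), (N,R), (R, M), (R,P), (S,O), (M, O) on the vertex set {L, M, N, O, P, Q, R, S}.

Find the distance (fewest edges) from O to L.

Distance 0: O.
Distance 1: M, S.
Distance 2: P, R.
Distance 3: N.
Distance 4: Q.
Distance 5: L — contains L.

5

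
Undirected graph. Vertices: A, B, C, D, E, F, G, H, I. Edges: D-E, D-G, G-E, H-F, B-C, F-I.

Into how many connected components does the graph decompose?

4

From A: component {A}.
From B: component {B, C}.
From D: component {D, E, G}.
From F: component {F, H, I}.
That's 4 components.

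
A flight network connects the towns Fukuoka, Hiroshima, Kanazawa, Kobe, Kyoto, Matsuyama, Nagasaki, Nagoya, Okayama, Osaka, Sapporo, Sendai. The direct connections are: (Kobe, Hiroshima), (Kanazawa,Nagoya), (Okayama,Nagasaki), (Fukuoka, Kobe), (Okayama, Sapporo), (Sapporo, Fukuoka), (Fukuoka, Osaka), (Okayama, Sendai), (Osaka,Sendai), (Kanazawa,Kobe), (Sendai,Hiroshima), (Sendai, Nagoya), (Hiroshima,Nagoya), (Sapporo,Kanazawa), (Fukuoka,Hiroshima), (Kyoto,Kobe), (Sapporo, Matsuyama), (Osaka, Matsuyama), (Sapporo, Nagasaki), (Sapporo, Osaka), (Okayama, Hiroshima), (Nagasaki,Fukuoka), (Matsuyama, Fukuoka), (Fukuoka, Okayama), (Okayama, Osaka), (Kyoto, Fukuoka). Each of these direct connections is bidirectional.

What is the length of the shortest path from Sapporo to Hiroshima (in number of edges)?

Distance 0: Sapporo.
Distance 1: Fukuoka, Kanazawa, Matsuyama, Nagasaki, Okayama, Osaka.
Distance 2: Hiroshima, Kobe, Kyoto, Nagoya, Sendai — contains Hiroshima.

2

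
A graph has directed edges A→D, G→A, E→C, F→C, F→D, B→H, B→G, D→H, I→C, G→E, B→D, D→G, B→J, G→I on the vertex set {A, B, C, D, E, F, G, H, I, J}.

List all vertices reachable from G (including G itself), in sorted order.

Start at G.
Its neighbours: A, E, I.
Then their neighbours: C, D.
Then next layer: H.
Nothing further is reachable.

A, C, D, E, G, H, I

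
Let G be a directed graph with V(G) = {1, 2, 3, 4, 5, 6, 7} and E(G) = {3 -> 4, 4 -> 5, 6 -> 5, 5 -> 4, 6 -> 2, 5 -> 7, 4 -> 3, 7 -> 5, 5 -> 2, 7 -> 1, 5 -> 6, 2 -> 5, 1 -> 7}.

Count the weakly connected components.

From 1: component {1, 2, 3, 4, 5, 6, 7}.
That's 1 component.

1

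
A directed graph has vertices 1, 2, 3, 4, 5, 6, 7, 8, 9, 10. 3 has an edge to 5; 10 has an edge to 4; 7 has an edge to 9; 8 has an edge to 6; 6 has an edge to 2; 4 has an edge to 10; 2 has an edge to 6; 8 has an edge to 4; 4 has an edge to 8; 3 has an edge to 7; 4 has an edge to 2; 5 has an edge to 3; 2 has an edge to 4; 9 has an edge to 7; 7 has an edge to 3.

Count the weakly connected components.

3

From 1: component {1}.
From 2: component {2, 4, 6, 8, 10}.
From 3: component {3, 5, 7, 9}.
That's 3 components.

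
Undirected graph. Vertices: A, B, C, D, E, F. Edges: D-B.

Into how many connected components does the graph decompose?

5

From A: component {A}.
From B: component {B, D}.
From C: component {C}.
From E: component {E}.
From F: component {F}.
That's 5 components.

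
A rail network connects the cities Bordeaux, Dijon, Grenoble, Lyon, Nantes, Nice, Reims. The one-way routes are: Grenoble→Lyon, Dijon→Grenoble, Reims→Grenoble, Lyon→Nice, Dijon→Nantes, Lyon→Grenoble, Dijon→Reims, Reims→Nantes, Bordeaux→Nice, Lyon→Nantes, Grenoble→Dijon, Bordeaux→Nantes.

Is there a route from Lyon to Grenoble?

Explore from Lyon.
Distance 1: reach Grenoble, Nantes, Nice.
Found Grenoble.

Yes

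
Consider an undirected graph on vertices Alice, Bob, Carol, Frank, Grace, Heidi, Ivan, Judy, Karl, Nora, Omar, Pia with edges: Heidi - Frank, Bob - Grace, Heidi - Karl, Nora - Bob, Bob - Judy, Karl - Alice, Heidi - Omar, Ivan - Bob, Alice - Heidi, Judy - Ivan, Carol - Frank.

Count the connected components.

3

From Alice: component {Alice, Carol, Frank, Heidi, Karl, Omar}.
From Bob: component {Bob, Grace, Ivan, Judy, Nora}.
From Pia: component {Pia}.
That's 3 components.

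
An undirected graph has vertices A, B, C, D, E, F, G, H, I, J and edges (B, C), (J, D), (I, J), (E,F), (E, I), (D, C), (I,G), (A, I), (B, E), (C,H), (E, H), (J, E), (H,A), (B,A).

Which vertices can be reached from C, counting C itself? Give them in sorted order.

A, B, C, D, E, F, G, H, I, J

Start at C.
Its neighbours: B, D, H.
Then their neighbours: A, E, J.
Then next layer: F, I.
Then next layer: G.
Every vertex is now reached.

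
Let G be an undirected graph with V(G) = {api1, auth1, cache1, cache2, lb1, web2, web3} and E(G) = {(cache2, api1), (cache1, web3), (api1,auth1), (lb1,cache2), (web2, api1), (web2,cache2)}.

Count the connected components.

From api1: component {api1, auth1, cache2, lb1, web2}.
From cache1: component {cache1, web3}.
That's 2 components.

2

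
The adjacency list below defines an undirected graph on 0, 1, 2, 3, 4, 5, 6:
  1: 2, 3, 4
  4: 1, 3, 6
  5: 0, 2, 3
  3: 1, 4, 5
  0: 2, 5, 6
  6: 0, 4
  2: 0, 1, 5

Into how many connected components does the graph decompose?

1

From 0: component {0, 1, 2, 3, 4, 5, 6}.
That's 1 component.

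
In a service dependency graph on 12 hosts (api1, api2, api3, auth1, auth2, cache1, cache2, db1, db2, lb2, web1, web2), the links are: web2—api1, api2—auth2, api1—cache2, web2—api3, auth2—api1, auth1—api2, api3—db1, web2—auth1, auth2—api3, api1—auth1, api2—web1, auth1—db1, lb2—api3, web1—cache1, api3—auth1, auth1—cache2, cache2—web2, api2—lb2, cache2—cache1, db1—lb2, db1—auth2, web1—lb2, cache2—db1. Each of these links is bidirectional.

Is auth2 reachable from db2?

db2 has no edges, so nothing is reachable from it.

No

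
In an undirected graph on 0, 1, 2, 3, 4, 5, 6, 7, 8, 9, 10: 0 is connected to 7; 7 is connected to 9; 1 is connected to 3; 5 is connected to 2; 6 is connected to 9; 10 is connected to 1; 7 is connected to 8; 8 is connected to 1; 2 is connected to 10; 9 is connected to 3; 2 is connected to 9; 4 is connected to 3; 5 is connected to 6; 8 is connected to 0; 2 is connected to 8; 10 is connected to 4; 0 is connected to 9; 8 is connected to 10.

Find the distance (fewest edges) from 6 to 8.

Distance 0: 6.
Distance 1: 5, 9.
Distance 2: 0, 2, 3, 7.
Distance 3: 1, 4, 8, 10 — contains 8.

3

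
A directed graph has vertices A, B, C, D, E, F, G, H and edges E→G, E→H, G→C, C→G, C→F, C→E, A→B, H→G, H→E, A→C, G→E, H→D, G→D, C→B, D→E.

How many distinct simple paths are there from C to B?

1

C→B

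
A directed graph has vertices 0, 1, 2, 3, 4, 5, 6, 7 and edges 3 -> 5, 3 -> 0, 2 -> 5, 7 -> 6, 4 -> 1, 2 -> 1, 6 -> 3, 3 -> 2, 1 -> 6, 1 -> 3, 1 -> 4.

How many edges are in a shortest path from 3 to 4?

Distance 0: 3.
Distance 1: 0, 2, 5.
Distance 2: 1.
Distance 3: 4, 6 — contains 4.

3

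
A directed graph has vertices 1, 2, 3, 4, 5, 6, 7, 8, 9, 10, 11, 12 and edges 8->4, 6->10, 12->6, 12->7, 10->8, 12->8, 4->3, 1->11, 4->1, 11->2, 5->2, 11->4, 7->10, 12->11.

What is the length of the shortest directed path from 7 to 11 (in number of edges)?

5

Distance 0: 7.
Distance 1: 10.
Distance 2: 8.
Distance 3: 4.
Distance 4: 1, 3.
Distance 5: 11 — contains 11.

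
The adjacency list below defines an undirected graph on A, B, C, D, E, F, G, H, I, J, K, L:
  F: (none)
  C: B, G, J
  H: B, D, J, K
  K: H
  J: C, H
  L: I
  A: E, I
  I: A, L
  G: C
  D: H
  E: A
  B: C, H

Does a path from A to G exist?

Explore from A.
Distance 1: reach E, I.
Distance 2: reach L.
The search is exhausted without reaching G; it lies in a different component.

No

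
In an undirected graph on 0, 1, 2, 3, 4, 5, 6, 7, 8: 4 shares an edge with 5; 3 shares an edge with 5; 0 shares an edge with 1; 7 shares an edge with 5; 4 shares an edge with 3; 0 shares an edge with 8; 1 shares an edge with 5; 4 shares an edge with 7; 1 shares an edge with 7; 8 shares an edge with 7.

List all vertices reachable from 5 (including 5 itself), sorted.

0, 1, 3, 4, 5, 7, 8

Start at 5.
Its neighbours: 1, 3, 4, 7.
Then their neighbours: 0, 8.
Nothing further is reachable.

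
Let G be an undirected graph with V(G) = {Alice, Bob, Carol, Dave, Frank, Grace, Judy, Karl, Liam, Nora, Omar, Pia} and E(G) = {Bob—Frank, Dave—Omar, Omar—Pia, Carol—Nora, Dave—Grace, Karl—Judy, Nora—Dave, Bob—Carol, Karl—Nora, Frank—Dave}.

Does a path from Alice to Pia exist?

No

Alice has no edges, so nothing is reachable from it.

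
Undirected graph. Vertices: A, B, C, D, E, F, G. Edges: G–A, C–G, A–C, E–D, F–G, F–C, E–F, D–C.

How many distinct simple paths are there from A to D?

7

A–C–D
A–C–F–E–D
A–C–G–F–E–D
A–G–C–D
A–G–C–F–E–D
A–G–F–C–D
A–G–F–E–D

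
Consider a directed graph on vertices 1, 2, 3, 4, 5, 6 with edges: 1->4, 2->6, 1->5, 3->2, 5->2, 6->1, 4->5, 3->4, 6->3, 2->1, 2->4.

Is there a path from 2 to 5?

Yes

Explore from 2.
Distance 1: reach 1, 4, 6.
Distance 2: reach 3, 5.
Found 5.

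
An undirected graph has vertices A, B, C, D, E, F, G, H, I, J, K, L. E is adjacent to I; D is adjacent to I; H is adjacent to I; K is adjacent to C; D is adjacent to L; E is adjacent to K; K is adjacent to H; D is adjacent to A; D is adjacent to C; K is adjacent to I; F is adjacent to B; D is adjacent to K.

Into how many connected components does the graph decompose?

4

From A: component {A, C, D, E, H, I, K, L}.
From B: component {B, F}.
From G: component {G}.
From J: component {J}.
That's 4 components.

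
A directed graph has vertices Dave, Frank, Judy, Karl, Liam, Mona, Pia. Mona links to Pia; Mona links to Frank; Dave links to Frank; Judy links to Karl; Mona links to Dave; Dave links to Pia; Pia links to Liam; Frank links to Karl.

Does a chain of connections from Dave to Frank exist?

Explore from Dave.
Distance 1: reach Frank, Pia.
Found Frank.

Yes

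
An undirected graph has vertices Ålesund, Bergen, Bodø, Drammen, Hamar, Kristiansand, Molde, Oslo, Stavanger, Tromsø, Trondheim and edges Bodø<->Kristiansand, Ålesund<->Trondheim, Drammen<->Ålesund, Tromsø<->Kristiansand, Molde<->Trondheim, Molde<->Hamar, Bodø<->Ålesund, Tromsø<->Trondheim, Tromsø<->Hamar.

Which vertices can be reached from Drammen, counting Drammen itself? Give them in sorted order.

Ålesund, Bodø, Drammen, Hamar, Kristiansand, Molde, Tromsø, Trondheim

Start at Drammen.
Its neighbours: Ålesund.
Then their neighbours: Bodø, Trondheim.
Then next layer: Kristiansand, Molde, Tromsø.
Then next layer: Hamar.
Nothing further is reachable.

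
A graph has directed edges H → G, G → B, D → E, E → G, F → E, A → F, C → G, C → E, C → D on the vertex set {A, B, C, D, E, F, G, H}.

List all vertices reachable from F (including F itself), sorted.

Start at F.
Its neighbours: E.
Then their neighbours: G.
Then next layer: B.
Nothing further is reachable.

B, E, F, G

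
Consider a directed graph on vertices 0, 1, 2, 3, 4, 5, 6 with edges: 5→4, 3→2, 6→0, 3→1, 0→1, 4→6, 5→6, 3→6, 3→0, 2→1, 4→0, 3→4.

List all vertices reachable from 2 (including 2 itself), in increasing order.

1, 2

Start at 2.
Its neighbours: 1.
Nothing further is reachable.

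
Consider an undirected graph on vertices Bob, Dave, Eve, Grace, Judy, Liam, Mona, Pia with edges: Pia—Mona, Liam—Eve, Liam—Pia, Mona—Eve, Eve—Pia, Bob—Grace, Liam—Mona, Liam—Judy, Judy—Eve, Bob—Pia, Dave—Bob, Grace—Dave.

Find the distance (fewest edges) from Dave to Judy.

4

Distance 0: Dave.
Distance 1: Bob, Grace.
Distance 2: Pia.
Distance 3: Eve, Liam, Mona.
Distance 4: Judy — contains Judy.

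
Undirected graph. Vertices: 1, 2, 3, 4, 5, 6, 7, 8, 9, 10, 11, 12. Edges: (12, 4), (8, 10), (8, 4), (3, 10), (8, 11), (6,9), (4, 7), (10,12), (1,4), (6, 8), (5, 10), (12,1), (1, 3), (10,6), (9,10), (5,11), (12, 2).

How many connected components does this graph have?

From 1: component {1, 2, 3, 4, 5, 6, 7, 8, 9, 10, 11, 12}.
That's 1 component.

1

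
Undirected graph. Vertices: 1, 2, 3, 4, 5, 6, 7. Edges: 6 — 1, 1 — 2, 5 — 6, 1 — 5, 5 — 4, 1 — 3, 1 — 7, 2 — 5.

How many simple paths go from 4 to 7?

4–5–1–7
4–5–2–1–7
4–5–6–1–7

3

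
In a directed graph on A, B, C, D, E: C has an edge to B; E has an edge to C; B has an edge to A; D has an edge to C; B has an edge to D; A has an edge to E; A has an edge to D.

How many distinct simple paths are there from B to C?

B→A→D→C
B→A→E→C
B→D→C

3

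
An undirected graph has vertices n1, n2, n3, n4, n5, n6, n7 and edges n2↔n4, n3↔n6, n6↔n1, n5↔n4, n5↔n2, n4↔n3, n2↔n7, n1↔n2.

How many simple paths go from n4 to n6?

n4–n2–n1–n6
n4–n3–n6
n4–n5–n2–n1–n6

3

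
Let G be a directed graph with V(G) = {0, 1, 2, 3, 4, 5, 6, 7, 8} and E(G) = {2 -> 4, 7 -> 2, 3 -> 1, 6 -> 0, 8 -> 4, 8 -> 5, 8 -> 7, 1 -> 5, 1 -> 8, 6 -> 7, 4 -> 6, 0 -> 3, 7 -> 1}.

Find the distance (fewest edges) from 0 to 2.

5

Distance 0: 0.
Distance 1: 3.
Distance 2: 1.
Distance 3: 5, 8.
Distance 4: 4, 7.
Distance 5: 2, 6 — contains 2.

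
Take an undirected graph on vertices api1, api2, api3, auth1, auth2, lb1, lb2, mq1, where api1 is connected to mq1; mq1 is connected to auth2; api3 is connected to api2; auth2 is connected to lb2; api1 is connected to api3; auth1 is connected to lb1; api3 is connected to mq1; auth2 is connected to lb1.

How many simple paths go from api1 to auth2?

api1–api3–mq1–auth2
api1–mq1–auth2

2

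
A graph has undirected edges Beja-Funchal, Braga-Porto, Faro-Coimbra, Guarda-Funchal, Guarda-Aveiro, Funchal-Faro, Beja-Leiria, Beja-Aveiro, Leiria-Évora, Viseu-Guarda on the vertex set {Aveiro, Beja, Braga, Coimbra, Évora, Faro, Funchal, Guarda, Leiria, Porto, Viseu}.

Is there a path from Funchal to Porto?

Explore from Funchal.
Distance 1: reach Beja, Faro, Guarda.
Distance 2: reach Aveiro, Coimbra, Leiria, Viseu.
Distance 3: reach Évora.
The search is exhausted without reaching Porto; it lies in a different component.

No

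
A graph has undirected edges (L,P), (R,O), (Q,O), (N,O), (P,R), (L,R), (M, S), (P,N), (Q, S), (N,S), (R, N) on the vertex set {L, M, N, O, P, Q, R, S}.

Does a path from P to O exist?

Explore from P.
Distance 1: reach L, N, R.
Distance 2: reach O, S.
Found O.

Yes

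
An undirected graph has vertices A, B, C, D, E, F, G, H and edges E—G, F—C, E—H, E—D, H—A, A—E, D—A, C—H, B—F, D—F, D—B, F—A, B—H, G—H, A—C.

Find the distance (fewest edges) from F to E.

Distance 0: F.
Distance 1: A, B, C, D.
Distance 2: E, H — contains E.

2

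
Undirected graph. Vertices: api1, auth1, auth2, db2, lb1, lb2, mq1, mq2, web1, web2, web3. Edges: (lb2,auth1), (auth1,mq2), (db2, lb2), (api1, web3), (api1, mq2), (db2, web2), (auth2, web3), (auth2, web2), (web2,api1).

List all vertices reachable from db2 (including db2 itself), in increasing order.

Start at db2.
Its neighbours: lb2, web2.
Then their neighbours: api1, auth1, auth2.
Then next layer: mq2, web3.
Nothing further is reachable.

api1, auth1, auth2, db2, lb2, mq2, web2, web3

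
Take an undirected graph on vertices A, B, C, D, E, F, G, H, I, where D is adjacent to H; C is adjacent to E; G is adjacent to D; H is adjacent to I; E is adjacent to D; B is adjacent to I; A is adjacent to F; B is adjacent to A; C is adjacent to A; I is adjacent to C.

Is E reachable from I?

Yes

Explore from I.
Distance 1: reach B, C, H.
Distance 2: reach A, D, E.
Found E.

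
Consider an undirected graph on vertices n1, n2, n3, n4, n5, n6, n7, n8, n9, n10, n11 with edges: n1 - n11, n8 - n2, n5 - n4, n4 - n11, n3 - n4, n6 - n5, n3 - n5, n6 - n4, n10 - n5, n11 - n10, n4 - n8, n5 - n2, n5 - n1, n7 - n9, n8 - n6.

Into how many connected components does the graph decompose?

From n1: component {n1, n2, n3, n4, n5, n6, n8, n10, n11}.
From n7: component {n7, n9}.
That's 2 components.

2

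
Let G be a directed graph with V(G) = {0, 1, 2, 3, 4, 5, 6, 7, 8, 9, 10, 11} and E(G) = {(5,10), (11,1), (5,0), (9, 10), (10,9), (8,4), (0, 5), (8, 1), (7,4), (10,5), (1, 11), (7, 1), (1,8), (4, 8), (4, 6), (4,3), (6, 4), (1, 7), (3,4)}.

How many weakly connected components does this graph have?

3

From 0: component {0, 5, 9, 10}.
From 1: component {1, 3, 4, 6, 7, 8, 11}.
From 2: component {2}.
That's 3 components.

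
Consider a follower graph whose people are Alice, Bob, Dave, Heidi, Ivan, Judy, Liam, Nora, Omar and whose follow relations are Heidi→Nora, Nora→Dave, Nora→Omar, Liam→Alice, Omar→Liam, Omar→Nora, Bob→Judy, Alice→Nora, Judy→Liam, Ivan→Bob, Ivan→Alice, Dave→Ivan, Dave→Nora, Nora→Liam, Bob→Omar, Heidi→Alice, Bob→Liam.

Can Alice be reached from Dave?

Yes

Explore from Dave.
Distance 1: reach Ivan, Nora.
Distance 2: reach Alice, Bob, Liam, Omar.
Found Alice.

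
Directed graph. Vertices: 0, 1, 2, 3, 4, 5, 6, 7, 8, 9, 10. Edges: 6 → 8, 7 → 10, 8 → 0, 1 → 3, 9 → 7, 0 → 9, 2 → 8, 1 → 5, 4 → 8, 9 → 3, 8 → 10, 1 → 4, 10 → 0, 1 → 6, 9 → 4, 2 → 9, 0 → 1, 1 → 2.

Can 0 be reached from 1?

Explore from 1.
Distance 1: reach 2, 3, 4, 5, 6.
Distance 2: reach 8, 9.
Distance 3: reach 0, 7, 10.
Found 0.

Yes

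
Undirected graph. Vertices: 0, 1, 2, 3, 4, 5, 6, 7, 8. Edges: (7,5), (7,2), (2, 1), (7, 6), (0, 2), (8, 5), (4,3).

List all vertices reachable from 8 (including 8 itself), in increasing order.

Start at 8.
Its neighbours: 5.
Then their neighbours: 7.
Then next layer: 2, 6.
Then next layer: 0, 1.
Nothing further is reachable.

0, 1, 2, 5, 6, 7, 8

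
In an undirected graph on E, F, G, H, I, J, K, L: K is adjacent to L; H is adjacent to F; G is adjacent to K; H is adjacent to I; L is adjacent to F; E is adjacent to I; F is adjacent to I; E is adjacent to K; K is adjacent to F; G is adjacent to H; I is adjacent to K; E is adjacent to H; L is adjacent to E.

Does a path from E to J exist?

Explore from E.
Distance 1: reach H, I, K, L.
Distance 2: reach F, G.
The search is exhausted without reaching J; it lies in a different component.

No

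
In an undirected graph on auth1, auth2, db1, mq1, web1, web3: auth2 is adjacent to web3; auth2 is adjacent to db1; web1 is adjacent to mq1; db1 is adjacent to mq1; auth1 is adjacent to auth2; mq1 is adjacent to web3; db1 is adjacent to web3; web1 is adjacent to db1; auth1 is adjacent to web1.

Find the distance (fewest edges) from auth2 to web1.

2

Distance 0: auth2.
Distance 1: auth1, db1, web3.
Distance 2: mq1, web1 — contains web1.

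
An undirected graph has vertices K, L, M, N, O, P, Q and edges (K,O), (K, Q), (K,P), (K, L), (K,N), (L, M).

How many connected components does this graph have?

1

From K: component {K, L, M, N, O, P, Q}.
That's 1 component.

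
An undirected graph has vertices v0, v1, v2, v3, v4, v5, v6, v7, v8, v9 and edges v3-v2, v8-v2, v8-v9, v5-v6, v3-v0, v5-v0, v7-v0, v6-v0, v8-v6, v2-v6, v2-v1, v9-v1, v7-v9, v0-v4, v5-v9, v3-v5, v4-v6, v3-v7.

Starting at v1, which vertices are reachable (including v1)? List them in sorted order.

Start at v1.
Its neighbours: v2, v9.
Then their neighbours: v3, v5, v6, v7, v8.
Then next layer: v0, v4.
Every vertex is now reached.

v0, v1, v2, v3, v4, v5, v6, v7, v8, v9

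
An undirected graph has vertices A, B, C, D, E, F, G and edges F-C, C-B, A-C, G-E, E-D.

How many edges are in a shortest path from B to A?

Distance 0: B.
Distance 1: C.
Distance 2: A, F — contains A.

2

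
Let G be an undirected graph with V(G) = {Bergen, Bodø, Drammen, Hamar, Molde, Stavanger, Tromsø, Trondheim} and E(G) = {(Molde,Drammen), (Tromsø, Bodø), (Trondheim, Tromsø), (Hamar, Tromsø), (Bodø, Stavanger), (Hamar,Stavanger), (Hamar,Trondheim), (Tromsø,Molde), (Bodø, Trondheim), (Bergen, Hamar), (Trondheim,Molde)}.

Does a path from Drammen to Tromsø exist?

Explore from Drammen.
Distance 1: reach Molde.
Distance 2: reach Tromsø, Trondheim.
Found Tromsø.

Yes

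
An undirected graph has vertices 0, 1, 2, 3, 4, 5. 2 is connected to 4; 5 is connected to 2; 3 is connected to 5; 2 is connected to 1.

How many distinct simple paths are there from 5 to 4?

5–2–4

1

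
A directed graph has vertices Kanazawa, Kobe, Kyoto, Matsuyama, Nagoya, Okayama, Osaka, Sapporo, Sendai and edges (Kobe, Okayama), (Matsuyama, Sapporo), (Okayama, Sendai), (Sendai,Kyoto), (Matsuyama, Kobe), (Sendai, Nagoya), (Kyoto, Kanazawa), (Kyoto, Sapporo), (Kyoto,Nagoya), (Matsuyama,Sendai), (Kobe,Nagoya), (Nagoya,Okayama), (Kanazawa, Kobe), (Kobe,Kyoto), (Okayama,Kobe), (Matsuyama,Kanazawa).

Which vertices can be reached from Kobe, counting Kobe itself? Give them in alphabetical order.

Kanazawa, Kobe, Kyoto, Nagoya, Okayama, Sapporo, Sendai

Start at Kobe.
Its neighbours: Kyoto, Nagoya, Okayama.
Then their neighbours: Kanazawa, Sapporo, Sendai.
Nothing further is reachable.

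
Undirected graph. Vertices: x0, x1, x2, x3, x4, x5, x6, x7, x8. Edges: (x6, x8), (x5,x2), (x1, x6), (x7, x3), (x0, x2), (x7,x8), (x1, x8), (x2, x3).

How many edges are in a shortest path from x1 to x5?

Distance 0: x1.
Distance 1: x6, x8.
Distance 2: x7.
Distance 3: x3.
Distance 4: x2.
Distance 5: x0, x5 — contains x5.

5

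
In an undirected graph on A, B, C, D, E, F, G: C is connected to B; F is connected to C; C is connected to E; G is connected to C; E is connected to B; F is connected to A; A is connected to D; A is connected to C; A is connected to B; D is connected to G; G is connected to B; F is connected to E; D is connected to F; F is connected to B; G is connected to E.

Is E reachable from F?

Yes

Explore from F.
Distance 1: reach A, B, C, D, E.
Found E.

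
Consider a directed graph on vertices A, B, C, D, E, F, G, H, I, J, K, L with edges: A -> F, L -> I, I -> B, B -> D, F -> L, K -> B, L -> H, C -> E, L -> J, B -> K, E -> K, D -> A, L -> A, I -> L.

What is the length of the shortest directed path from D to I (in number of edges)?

4

Distance 0: D.
Distance 1: A.
Distance 2: F.
Distance 3: L.
Distance 4: H, I, J — contains I.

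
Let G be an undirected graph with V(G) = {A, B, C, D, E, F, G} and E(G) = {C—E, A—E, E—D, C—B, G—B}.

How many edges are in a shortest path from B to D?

3

Distance 0: B.
Distance 1: C, G.
Distance 2: E.
Distance 3: A, D — contains D.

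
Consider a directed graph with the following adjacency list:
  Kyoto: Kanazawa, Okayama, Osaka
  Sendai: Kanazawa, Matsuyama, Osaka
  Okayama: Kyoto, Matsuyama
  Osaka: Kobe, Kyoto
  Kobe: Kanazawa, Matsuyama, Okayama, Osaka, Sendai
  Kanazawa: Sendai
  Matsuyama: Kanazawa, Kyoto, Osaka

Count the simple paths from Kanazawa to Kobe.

3

Kanazawa→Sendai→Matsuyama→Kyoto→Osaka→Kobe
Kanazawa→Sendai→Matsuyama→Osaka→Kobe
Kanazawa→Sendai→Osaka→Kobe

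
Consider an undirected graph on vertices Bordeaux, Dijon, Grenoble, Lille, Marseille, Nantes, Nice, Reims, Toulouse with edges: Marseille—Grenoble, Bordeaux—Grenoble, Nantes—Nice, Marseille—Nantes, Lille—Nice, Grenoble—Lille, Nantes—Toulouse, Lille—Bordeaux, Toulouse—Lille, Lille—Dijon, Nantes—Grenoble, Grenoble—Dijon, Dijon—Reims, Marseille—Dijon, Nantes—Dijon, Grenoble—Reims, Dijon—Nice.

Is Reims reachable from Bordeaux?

Explore from Bordeaux.
Distance 1: reach Grenoble, Lille.
Distance 2: reach Dijon, Marseille, Nantes, Nice, Reims, Toulouse.
Found Reims.

Yes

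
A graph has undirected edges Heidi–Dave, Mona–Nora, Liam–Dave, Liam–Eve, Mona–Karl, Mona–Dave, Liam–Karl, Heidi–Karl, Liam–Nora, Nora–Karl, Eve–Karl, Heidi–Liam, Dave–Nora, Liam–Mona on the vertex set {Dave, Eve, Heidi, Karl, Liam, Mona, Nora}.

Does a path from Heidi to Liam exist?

Explore from Heidi.
Distance 1: reach Dave, Karl, Liam.
Found Liam.

Yes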